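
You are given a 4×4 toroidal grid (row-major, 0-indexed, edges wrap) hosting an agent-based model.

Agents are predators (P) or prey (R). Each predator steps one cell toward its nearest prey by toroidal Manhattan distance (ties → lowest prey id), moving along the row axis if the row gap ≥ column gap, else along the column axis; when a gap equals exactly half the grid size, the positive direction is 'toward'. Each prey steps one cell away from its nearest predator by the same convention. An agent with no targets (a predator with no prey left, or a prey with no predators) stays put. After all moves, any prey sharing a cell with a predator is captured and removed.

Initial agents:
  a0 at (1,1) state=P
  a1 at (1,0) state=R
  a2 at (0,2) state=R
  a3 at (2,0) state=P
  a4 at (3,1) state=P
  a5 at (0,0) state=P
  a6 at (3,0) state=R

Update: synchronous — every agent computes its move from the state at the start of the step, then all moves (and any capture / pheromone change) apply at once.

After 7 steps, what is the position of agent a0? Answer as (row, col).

t=1: a0@(1,0):P a1@(1,3):R a2@(3,2):R a3@(1,0):P a4@(3,0):P a5@(1,0):P a6@(0,0):R
t=2: a0@(1,3):P a1@(1,2):R a2@(3,1):R a3@(1,3):P a4@(0,0):P a5@(1,3):P a6@(3,0):R
t=3: a0@(1,2):P a1@(1,1):R a2@(2,1):R a3@(1,2):P a4@(3,0):P a5@(1,2):P a6@(2,0):R
t=4: a0@(1,1):P a1@(1,0):R a2@(3,1):R a3@(1,1):P a4@(2,0):P a5@(1,1):P a6@(1,0):R
t=5: a0@(1,0):P a1@(1,3):R a2@(2,1):R a3@(1,0):P a4@(1,0):P a5@(1,0):P a6@(1,3):R
t=6: a0@(1,3):P a1@(1,2):R a2@(3,1):R a3@(1,3):P a4@(1,3):P a5@(1,3):P a6@(1,2):R
t=7: a0@(1,2):P a1@(1,1):R a2@(2,1):R a3@(1,2):P a4@(1,2):P a5@(1,2):P a6@(1,1):R

(1, 2)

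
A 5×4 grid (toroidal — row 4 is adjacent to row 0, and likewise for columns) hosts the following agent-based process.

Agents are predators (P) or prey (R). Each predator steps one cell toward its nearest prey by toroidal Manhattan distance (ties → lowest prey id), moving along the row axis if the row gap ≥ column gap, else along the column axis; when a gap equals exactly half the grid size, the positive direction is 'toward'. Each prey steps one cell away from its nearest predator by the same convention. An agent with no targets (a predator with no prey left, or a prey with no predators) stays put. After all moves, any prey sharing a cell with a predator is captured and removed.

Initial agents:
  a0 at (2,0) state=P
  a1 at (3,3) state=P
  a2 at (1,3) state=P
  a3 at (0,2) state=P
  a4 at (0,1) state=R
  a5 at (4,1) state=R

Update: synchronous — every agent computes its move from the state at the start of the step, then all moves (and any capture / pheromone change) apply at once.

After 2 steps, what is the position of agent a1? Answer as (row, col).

t=1: a0@(1,0):P a1@(3,0):P a2@(1,0):P a3@(0,1):P a4@(0,0):R a5@(3,1):R
t=2: a0@(0,0):P a1@(3,1):P a2@(0,0):P a3@(0,0):P a4@(4,0):R a5@(3,2):R

(3, 1)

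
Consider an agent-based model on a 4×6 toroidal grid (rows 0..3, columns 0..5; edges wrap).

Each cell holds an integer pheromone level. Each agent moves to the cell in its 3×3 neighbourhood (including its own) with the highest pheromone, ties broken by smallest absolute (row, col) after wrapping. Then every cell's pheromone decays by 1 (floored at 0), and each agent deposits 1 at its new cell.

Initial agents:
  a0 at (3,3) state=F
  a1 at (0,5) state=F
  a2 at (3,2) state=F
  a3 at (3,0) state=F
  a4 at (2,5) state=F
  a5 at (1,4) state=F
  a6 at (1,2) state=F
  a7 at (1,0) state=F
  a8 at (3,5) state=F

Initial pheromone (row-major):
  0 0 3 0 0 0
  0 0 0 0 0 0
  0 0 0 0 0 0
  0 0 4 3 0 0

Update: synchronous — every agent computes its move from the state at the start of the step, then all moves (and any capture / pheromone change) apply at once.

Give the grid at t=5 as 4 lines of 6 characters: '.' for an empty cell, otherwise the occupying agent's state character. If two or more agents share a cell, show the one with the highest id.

t=1: a0@(3,2) a1@(0,0) a2@(3,2) a3@(0,0) a4@(1,0) a5@(0,3) a6@(0,2) a7@(0,0) a8@(0,0) | pheromone: 4 0 3 1 0 0 / 1 0 0 0 0 0 / 0 0 0 0 0 0 / 0 0 5 2 0 0
t=2: a0@(3,2) a1@(0,0) a2@(3,2) a3@(0,0) a4@(0,0) a5@(3,2) a6@(3,2) a7@(0,0) a8@(0,0) | pheromone: 8 0 2 0 0 0 / 0 0 0 0 0 0 / 0 0 0 0 0 0 / 0 0 8 1 0 0
t=3: a0@(3,2) a1@(0,0) a2@(3,2) a3@(0,0) a4@(0,0) a5@(3,2) a6@(3,2) a7@(0,0) a8@(0,0) | pheromone: 12 0 1 0 0 0 / 0 0 0 0 0 0 / 0 0 0 0 0 0 / 0 0 11 0 0 0
t=4: a0@(3,2) a1@(0,0) a2@(3,2) a3@(0,0) a4@(0,0) a5@(3,2) a6@(3,2) a7@(0,0) a8@(0,0) | pheromone: 16 0 0 0 0 0 / 0 0 0 0 0 0 / 0 0 0 0 0 0 / 0 0 14 0 0 0
t=5: a0@(3,2) a1@(0,0) a2@(3,2) a3@(0,0) a4@(0,0) a5@(3,2) a6@(3,2) a7@(0,0) a8@(0,0) | pheromone: 20 0 0 0 0 0 / 0 0 0 0 0 0 / 0 0 0 0 0 0 / 0 0 17 0 0 0

F.....
......
......
..F...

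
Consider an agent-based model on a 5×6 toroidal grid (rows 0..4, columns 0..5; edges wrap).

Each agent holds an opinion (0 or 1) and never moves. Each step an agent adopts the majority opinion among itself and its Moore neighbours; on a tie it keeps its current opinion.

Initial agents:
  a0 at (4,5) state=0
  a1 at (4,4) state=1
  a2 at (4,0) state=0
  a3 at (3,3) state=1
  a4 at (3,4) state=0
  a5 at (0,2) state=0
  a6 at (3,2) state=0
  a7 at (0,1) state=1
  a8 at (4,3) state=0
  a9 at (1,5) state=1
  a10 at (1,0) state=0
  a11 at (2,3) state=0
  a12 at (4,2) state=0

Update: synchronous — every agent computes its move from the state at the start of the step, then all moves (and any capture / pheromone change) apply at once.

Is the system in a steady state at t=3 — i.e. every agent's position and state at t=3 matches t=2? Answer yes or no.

t=1: a0@(4,5):0 a1@(4,4):0 a2@(4,0):0 a3@(3,3):0 a4@(3,4):0 a5@(0,2):0 a6@(3,2):0 a7@(0,1):0 a8@(4,3):0 a9@(1,5):1 a10@(1,0):1 a11@(2,3):0 a12@(4,2):0
t=2: (unchanged — steady state)

yes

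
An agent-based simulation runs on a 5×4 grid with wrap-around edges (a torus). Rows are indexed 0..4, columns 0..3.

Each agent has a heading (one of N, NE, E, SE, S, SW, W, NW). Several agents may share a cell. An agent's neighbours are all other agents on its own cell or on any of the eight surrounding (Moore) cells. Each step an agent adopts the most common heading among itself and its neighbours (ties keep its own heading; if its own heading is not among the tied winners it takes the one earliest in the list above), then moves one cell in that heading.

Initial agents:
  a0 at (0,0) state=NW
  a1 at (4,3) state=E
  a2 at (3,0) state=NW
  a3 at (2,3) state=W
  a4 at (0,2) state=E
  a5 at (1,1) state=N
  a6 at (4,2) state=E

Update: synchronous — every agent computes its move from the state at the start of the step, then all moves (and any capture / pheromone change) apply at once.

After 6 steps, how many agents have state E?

t=1: a0@(4,3):NW a1@(4,0):E a2@(2,3):NW a3@(2,2):W a4@(0,3):E a5@(0,1):N a6@(4,3):E
t=2: a0@(4,0):E a1@(4,1):E a2@(1,2):NW a3@(2,1):W a4@(0,0):E a5@(4,1):N a6@(4,0):E
t=3: a0@(4,1):E a1@(4,2):E a2@(0,1):NW a3@(2,0):W a4@(0,1):E a5@(4,2):E a6@(4,1):E
t=4: a0@(4,2):E a1@(4,3):E a2@(0,2):E a3@(2,3):W a4@(0,2):E a5@(4,3):E a6@(4,2):E
t=5: a0@(4,3):E a1@(4,0):E a2@(0,3):E a3@(2,2):W a4@(0,3):E a5@(4,0):E a6@(4,3):E
t=6: a0@(4,0):E a1@(4,1):E a2@(0,0):E a3@(2,1):W a4@(0,0):E a5@(4,1):E a6@(4,0):E

6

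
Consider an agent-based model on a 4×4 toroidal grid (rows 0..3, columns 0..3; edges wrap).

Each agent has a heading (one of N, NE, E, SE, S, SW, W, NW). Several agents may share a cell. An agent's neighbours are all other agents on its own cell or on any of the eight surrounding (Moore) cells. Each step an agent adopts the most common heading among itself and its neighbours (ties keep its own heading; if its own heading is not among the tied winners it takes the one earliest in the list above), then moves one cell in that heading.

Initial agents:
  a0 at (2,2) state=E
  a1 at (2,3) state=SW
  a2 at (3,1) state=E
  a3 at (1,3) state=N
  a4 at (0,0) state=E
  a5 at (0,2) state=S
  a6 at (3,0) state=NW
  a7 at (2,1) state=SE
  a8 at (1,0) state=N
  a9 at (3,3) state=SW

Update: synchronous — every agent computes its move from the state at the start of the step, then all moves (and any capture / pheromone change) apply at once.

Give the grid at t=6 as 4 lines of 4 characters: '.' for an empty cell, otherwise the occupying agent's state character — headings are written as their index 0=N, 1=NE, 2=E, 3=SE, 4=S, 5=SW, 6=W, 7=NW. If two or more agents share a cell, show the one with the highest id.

t=1: a0@(2,3):E a1@(3,2):SW a2@(3,2):E a3@(0,3):N a4@(0,1):E a5@(1,2):S a6@(3,1):E a7@(2,2):E a8@(0,0):N a9@(0,2):SW
t=2: a0@(2,0):E a1@(3,3):E a2@(3,3):E a3@(3,3):N a4@(0,2):E a5@(1,3):E a6@(3,2):E a7@(2,3):E a8@(3,0):N a9@(0,3):E
t=3: a0@(2,1):E a1@(3,0):E a2@(3,0):E a3@(3,0):E a4@(0,3):E a5@(1,0):E a6@(3,3):E a7@(2,0):E a8@(3,1):E a9@(0,0):E
t=4: a0@(2,2):E a1@(3,1):E a2@(3,1):E a3@(3,1):E a4@(0,0):E a5@(1,1):E a6@(3,0):E a7@(2,1):E a8@(3,2):E a9@(0,1):E
t=5: a0@(2,3):E a1@(3,2):E a2@(3,2):E a3@(3,2):E a4@(0,1):E a5@(1,2):E a6@(3,1):E a7@(2,2):E a8@(3,3):E a9@(0,2):E
t=6: a0@(2,0):E a1@(3,3):E a2@(3,3):E a3@(3,3):E a4@(0,2):E a5@(1,3):E a6@(3,2):E a7@(2,3):E a8@(3,0):E a9@(0,3):E

..22
...2
2..2
2.22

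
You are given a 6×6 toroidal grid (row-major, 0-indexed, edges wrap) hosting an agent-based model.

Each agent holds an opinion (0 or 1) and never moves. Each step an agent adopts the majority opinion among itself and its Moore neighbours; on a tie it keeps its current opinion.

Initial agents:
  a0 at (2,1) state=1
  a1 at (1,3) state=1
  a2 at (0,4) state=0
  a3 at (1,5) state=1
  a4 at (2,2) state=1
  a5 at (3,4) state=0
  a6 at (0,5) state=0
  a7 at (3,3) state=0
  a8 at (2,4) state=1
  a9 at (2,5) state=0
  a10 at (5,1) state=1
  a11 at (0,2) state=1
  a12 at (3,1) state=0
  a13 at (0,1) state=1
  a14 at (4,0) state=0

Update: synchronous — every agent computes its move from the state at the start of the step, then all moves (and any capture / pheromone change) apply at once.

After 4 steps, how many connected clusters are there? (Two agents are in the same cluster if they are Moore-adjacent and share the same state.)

3

t=1: a0@(2,1):1 a1@(1,3):1 a2@(0,4):0 a3@(1,5):0 a4@(2,2):1 a5@(3,4):0 a6@(0,5):0 a7@(3,3):0 a8@(2,4):1 a9@(2,5):0 a10@(5,1):1 a11@(0,2):1 a12@(3,1):0 a13@(0,1):1 a14@(4,0):0
t=2: a0@(2,1):1 a1@(1,3):1 a2@(0,4):0 a3@(1,5):0 a4@(2,2):1 a5@(3,4):0 a6@(0,5):0 a7@(3,3):0 a8@(2,4):0 a9@(2,5):0 a10@(5,1):1 a11@(0,2):1 a12@(3,1):0 a13@(0,1):1 a14@(4,0):0
t=3: (unchanged — steady state)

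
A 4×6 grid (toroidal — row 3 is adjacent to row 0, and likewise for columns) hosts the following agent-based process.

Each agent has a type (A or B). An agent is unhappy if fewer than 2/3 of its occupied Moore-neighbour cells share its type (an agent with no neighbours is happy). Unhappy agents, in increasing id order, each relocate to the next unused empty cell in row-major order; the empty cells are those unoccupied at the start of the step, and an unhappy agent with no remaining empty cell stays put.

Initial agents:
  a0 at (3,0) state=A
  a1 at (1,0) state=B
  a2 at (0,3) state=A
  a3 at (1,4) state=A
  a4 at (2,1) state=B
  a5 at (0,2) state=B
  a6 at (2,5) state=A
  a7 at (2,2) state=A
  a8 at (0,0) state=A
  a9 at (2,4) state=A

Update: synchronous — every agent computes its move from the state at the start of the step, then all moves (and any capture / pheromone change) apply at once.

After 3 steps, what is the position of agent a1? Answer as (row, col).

t=1: a0@(3,0):A a1@(0,1):B a2@(0,4):A a3@(1,4):A a4@(0,5):B a5@(1,1):B a6@(2,5):A a7@(1,2):A a8@(1,3):A a9@(2,4):A
t=2: a0@(0,0):A a1@(0,2):B a2@(0,4):A a3@(1,4):A a4@(0,3):B a5@(1,0):B a6@(2,5):A a7@(1,5):A a8@(1,3):A a9@(2,4):A
t=3: a0@(0,1):A a1@(0,5):B a2@(0,4):A a3@(1,4):A a4@(1,1):B a5@(1,2):B a6@(2,5):A a7@(1,5):A a8@(2,0):A a9@(2,4):A

(0, 5)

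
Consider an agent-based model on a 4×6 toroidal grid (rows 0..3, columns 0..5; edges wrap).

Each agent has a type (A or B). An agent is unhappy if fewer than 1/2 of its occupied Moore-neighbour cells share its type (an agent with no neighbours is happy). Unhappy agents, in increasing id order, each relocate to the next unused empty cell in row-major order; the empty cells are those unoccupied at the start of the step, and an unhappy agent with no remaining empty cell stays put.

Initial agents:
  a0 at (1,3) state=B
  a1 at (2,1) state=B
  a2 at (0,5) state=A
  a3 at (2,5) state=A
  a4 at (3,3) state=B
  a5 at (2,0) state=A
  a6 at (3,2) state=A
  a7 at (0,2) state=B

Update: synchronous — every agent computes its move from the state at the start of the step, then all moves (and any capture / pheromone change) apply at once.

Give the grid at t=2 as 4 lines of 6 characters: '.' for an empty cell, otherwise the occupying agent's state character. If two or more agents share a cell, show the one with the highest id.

..BBA.
A..B..
A....A
...B..

t=1: a0@(1,3):B a1@(0,0):B a2@(0,5):A a3@(2,5):A a4@(3,3):B a5@(2,0):A a6@(0,1):A a7@(0,2):B
t=2: a0@(1,3):B a1@(0,3):B a2@(0,4):A a3@(2,5):A a4@(3,3):B a5@(2,0):A a6@(1,0):A a7@(0,2):B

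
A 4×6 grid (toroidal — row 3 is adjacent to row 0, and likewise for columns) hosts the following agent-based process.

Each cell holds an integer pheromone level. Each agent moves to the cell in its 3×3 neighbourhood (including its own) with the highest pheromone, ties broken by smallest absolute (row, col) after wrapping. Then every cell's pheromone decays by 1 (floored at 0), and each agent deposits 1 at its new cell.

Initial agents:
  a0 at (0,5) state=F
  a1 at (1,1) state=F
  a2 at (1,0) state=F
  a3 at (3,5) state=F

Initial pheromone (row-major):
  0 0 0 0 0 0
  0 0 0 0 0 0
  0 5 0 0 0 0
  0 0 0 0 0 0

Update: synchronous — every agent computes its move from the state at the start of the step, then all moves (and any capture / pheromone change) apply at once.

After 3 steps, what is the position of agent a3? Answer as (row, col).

t=1: a0@(0,0) a1@(2,1) a2@(2,1) a3@(0,0) | pheromone: 2 0 0 0 0 0 / 0 0 0 0 0 0 / 0 6 0 0 0 0 / 0 0 0 0 0 0
t=2: a0@(0,0) a1@(2,1) a2@(2,1) a3@(0,0) | pheromone: 3 0 0 0 0 0 / 0 0 0 0 0 0 / 0 7 0 0 0 0 / 0 0 0 0 0 0
t=3: a0@(0,0) a1@(2,1) a2@(2,1) a3@(0,0) | pheromone: 4 0 0 0 0 0 / 0 0 0 0 0 0 / 0 8 0 0 0 0 / 0 0 0 0 0 0

(0, 0)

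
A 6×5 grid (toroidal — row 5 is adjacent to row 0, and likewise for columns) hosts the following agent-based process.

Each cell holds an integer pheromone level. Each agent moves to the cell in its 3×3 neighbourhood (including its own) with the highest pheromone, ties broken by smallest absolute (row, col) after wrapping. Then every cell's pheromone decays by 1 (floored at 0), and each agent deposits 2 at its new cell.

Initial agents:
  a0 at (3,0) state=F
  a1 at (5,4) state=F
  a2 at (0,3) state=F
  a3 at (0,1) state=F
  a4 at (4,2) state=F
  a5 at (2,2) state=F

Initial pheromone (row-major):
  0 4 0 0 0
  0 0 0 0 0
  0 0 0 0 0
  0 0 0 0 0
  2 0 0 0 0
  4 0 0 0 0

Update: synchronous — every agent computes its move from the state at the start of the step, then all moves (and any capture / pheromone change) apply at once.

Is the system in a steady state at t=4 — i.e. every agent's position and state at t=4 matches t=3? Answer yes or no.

t=1: a0@(4,0) a1@(5,0) a2@(0,2) a3@(0,1) a4@(3,1) a5@(1,1) | pheromone: 0 5 2 0 0 / 0 2 0 0 0 / 0 0 0 0 0 / 0 2 0 0 0 / 3 0 0 0 0 / 5 0 0 0 0
t=2: a0@(5,0) a1@(0,1) a2@(0,1) a3@(0,1) a4@(4,0) a5@(0,1) | pheromone: 0 12 1 0 0 / 0 1 0 0 0 / 0 0 0 0 0 / 0 1 0 0 0 / 4 0 0 0 0 / 6 0 0 0 0
t=3: a0@(0,1) a1@(0,1) a2@(0,1) a3@(0,1) a4@(5,0) a5@(0,1) | pheromone: 0 21 0 0 0 / 0 0 0 0 0 / 0 0 0 0 0 / 0 0 0 0 0 / 3 0 0 0 0 / 7 0 0 0 0
t=4: a0@(0,1) a1@(0,1) a2@(0,1) a3@(0,1) a4@(0,1) a5@(0,1) | pheromone: 0 32 0 0 0 / 0 0 0 0 0 / 0 0 0 0 0 / 0 0 0 0 0 / 2 0 0 0 0 / 6 0 0 0 0

no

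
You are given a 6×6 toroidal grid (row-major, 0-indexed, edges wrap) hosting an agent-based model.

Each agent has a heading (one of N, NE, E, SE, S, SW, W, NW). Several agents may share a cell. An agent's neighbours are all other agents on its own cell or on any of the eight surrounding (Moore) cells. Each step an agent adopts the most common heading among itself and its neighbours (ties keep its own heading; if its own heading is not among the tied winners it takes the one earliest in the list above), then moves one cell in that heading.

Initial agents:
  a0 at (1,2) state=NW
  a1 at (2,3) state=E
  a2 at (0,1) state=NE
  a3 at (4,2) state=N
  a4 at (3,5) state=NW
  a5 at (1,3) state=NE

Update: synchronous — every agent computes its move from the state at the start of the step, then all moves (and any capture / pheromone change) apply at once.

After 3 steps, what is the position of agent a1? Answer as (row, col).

(2, 0)

t=1: a0@(0,3):NE a1@(2,4):E a2@(5,2):NE a3@(3,2):N a4@(2,4):NW a5@(0,4):NE
t=2: a0@(5,4):NE a1@(2,5):E a2@(4,3):NE a3@(2,2):N a4@(1,3):NW a5@(5,5):NE
t=3: a0@(4,5):NE a1@(2,0):E a2@(3,4):NE a3@(1,2):N a4@(0,2):NW a5@(4,0):NE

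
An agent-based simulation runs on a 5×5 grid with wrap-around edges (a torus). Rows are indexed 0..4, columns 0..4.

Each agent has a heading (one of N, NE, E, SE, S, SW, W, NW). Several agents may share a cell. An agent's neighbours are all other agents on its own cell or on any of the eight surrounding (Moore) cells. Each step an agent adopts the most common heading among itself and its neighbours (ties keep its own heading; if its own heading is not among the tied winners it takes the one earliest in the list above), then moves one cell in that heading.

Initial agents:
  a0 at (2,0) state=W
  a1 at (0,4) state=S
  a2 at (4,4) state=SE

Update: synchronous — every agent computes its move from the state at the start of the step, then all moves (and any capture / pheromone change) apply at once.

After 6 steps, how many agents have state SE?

t=1: a0@(2,4):W a1@(1,4):S a2@(0,0):SE
t=2: a0@(2,3):W a1@(2,4):S a2@(1,1):SE
t=3: a0@(2,2):W a1@(3,4):S a2@(2,2):SE
t=4: a0@(2,1):W a1@(4,4):S a2@(3,3):SE
t=5: a0@(2,0):W a1@(0,4):S a2@(4,4):SE
t=6: a0@(2,4):W a1@(1,4):S a2@(0,0):SE

1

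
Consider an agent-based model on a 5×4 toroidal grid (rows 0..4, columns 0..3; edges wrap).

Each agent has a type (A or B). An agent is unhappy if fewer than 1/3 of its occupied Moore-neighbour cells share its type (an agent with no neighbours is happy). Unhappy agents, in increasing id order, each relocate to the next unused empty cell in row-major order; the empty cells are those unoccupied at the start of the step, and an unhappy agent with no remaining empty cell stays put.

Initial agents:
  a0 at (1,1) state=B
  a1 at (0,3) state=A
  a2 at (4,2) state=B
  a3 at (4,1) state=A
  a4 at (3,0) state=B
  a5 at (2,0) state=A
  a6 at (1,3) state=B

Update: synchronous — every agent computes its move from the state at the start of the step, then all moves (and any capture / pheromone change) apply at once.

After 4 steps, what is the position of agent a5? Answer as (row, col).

(2, 1)

t=1: a0@(0,0):B a1@(0,1):A a2@(0,2):B a3@(1,0):A a4@(1,2):B a5@(2,1):A a6@(2,2):B
t=2: a0@(0,3):B a1@(1,1):A a2@(0,2):B a3@(1,0):A a4@(1,2):B a5@(2,1):A a6@(2,2):B
t=3: (unchanged — steady state)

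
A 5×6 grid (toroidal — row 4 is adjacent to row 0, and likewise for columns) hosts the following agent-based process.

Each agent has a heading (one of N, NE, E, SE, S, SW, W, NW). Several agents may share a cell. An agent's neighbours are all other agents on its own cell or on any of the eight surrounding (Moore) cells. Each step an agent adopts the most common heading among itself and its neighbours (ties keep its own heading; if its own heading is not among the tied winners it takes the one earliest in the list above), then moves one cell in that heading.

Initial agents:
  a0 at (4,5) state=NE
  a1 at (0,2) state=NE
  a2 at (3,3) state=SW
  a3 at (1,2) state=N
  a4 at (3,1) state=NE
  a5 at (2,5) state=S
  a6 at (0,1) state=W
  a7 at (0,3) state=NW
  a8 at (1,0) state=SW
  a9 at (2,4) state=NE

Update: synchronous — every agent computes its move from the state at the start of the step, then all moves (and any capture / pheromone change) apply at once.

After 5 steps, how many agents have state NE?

10

t=1: a0@(3,0):NE a1@(4,3):NE a2@(4,2):SW a3@(0,2):N a4@(2,2):NE a5@(3,5):S a6@(0,0):W a7@(4,2):NW a8@(2,5):SW a9@(1,5):NE
t=2: a0@(2,1):NE a1@(3,4):NE a2@(0,1):SW a3@(4,2):N a4@(1,3):NE a5@(4,5):S a6@(0,5):W a7@(3,1):NW a8@(1,0):NE a9@(0,0):NE
t=3: a0@(1,2):NE a1@(2,5):NE a2@(4,2):NE a3@(3,2):N a4@(0,4):NE a5@(3,0):NE a6@(4,0):NE a7@(2,0):NW a8@(0,1):NE a9@(4,1):NE
t=4: a0@(0,3):NE a1@(1,0):NE a2@(3,3):NE a3@(2,3):NE a4@(4,5):NE a5@(2,1):NE a6@(3,1):NE a7@(1,1):NE a8@(4,2):NE a9@(3,2):NE
t=5: a0@(4,4):NE a1@(0,1):NE a2@(2,4):NE a3@(1,4):NE a4@(3,0):NE a5@(1,2):NE a6@(2,2):NE a7@(0,2):NE a8@(3,3):NE a9@(2,3):NE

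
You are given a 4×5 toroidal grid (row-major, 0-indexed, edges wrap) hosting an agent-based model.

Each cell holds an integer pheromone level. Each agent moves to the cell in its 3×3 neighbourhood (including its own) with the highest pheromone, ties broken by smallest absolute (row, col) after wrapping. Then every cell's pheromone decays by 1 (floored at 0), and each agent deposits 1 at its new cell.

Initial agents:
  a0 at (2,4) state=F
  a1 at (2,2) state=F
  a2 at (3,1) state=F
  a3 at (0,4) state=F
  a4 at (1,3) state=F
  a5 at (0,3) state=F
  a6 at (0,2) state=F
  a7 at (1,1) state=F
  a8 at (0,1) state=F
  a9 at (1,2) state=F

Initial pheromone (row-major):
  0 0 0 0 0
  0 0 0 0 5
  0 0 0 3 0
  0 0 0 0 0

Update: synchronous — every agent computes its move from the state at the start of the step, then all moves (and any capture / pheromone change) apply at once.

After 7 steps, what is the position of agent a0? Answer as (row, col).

(1, 4)

t=1: a0@(1,4) a1@(2,3) a2@(0,0) a3@(1,4) a4@(1,4) a5@(1,4) a6@(0,1) a7@(0,0) a8@(0,0) a9@(2,3) | pheromone: 3 1 0 0 0 / 0 0 0 0 8 / 0 0 0 4 0 / 0 0 0 0 0
t=2: a0@(1,4) a1@(1,4) a2@(1,4) a3@(1,4) a4@(1,4) a5@(1,4) a6@(0,0) a7@(1,4) a8@(1,4) a9@(1,4) | pheromone: 3 0 0 0 0 / 0 0 0 0 16 / 0 0 0 3 0 / 0 0 0 0 0
t=3: a0@(1,4) a1@(1,4) a2@(1,4) a3@(1,4) a4@(1,4) a5@(1,4) a6@(1,4) a7@(1,4) a8@(1,4) a9@(1,4) | pheromone: 2 0 0 0 0 / 0 0 0 0 25 / 0 0 0 2 0 / 0 0 0 0 0
t=4: a0@(1,4) a1@(1,4) a2@(1,4) a3@(1,4) a4@(1,4) a5@(1,4) a6@(1,4) a7@(1,4) a8@(1,4) a9@(1,4) | pheromone: 1 0 0 0 0 / 0 0 0 0 34 / 0 0 0 1 0 / 0 0 0 0 0
t=5: a0@(1,4) a1@(1,4) a2@(1,4) a3@(1,4) a4@(1,4) a5@(1,4) a6@(1,4) a7@(1,4) a8@(1,4) a9@(1,4) | pheromone: 0 0 0 0 0 / 0 0 0 0 43 / 0 0 0 0 0 / 0 0 0 0 0
t=6: a0@(1,4) a1@(1,4) a2@(1,4) a3@(1,4) a4@(1,4) a5@(1,4) a6@(1,4) a7@(1,4) a8@(1,4) a9@(1,4) | pheromone: 0 0 0 0 0 / 0 0 0 0 52 / 0 0 0 0 0 / 0 0 0 0 0
t=7: a0@(1,4) a1@(1,4) a2@(1,4) a3@(1,4) a4@(1,4) a5@(1,4) a6@(1,4) a7@(1,4) a8@(1,4) a9@(1,4) | pheromone: 0 0 0 0 0 / 0 0 0 0 61 / 0 0 0 0 0 / 0 0 0 0 0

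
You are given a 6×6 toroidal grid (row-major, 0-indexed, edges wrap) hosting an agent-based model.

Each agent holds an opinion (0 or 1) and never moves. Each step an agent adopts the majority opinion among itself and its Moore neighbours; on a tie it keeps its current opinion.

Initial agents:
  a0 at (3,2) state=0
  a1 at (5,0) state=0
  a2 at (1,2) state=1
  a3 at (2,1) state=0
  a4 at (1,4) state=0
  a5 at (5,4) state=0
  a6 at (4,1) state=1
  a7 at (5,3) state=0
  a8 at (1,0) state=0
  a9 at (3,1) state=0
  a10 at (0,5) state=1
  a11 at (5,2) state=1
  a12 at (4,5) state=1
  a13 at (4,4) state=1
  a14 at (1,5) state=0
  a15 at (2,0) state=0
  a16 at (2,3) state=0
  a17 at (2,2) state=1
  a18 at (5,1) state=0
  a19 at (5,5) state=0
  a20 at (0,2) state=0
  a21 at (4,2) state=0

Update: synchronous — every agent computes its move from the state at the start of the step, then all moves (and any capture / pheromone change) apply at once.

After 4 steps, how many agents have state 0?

22

t=1: a0@(3,2):0 a1@(5,0):0 a2@(1,2):0 a3@(2,1):0 a4@(1,4):0 a5@(5,4):0 a6@(4,1):0 a7@(5,3):0 a8@(1,0):0 a9@(3,1):0 a10@(0,5):0 a11@(5,2):0 a12@(4,5):0 a13@(4,4):0 a14@(1,5):0 a15@(2,0):0 a16@(2,3):0 a17@(2,2):0 a18@(5,1):0 a19@(5,5):0 a20@(0,2):0 a21@(4,2):0
t=2: (unchanged — steady state)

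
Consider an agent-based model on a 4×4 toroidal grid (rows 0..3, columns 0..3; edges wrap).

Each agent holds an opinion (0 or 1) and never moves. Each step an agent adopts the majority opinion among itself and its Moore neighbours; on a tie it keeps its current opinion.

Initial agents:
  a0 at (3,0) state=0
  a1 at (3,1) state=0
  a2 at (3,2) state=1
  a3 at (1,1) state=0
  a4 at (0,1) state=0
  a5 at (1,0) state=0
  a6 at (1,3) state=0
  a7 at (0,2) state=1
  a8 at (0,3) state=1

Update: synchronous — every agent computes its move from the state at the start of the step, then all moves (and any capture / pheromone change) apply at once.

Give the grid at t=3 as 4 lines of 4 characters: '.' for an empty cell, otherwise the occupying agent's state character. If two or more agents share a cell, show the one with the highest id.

.000
00.0
....
000.

t=1: a0@(3,0):0 a1@(3,1):0 a2@(3,2):1 a3@(1,1):0 a4@(0,1):0 a5@(1,0):0 a6@(1,3):0 a7@(0,2):0 a8@(0,3):1
t=2: a0@(3,0):0 a1@(3,1):0 a2@(3,2):0 a3@(1,1):0 a4@(0,1):0 a5@(1,0):0 a6@(1,3):0 a7@(0,2):0 a8@(0,3):0
t=3: (unchanged — steady state)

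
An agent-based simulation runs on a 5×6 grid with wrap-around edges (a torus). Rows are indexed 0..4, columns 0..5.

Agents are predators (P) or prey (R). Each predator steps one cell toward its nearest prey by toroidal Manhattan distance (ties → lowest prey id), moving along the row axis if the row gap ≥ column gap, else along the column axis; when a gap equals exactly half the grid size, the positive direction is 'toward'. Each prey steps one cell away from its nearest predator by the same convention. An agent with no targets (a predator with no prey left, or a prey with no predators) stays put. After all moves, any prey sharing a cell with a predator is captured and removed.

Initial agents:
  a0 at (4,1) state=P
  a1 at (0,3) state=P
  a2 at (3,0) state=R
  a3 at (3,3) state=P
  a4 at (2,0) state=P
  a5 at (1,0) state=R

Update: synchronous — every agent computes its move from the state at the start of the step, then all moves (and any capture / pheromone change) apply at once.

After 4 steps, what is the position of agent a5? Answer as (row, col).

t=1: a0@(3,1):P a1@(0,4):P a2@(4,0):R a3@(3,4):P a4@(3,0):P a5@(0,0):R
t=2: a0@(4,1):P a1@(0,5):P a2@(0,0):R a3@(3,5):P a4@(4,0):P a5@(0,1):R
t=3: a0@(0,1):P a1@(0,0):P a3@(4,5):P a4@(0,0):P a5@(1,1):R
t=4: a0@(1,1):P a1@(1,0):P a3@(0,5):P a4@(1,0):P a5@(2,1):R

(2, 1)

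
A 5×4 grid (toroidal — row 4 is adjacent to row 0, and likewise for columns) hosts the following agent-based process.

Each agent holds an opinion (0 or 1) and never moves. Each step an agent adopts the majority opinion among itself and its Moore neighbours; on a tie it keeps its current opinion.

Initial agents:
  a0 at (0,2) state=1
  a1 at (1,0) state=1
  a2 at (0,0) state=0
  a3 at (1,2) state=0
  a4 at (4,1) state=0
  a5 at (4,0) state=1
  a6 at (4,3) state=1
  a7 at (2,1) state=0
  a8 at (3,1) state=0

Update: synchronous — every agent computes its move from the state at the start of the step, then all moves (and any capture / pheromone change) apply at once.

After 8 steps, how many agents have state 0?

7

t=1: a0@(0,2):1 a1@(1,0):0 a2@(0,0):1 a3@(1,2):0 a4@(4,1):0 a5@(4,0):0 a6@(4,3):1 a7@(2,1):0 a8@(3,1):0
t=2: a0@(0,2):1 a1@(1,0):0 a2@(0,0):0 a3@(1,2):0 a4@(4,1):0 a5@(4,0):0 a6@(4,3):1 a7@(2,1):0 a8@(3,1):0
t=3: (unchanged — steady state)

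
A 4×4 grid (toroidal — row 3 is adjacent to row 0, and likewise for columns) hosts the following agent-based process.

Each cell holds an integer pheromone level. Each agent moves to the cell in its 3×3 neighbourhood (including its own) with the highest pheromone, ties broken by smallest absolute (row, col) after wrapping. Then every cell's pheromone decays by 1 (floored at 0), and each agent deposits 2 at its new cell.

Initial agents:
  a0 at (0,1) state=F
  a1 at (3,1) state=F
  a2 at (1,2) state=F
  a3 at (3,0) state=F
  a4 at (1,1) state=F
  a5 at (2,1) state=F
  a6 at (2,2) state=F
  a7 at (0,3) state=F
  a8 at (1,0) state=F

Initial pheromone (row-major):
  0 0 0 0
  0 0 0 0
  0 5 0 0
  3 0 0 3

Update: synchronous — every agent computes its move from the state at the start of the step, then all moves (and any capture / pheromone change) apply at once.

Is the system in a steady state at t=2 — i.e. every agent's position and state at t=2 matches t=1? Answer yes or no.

no

t=1: a0@(3,0) a1@(2,1) a2@(2,1) a3@(2,1) a4@(2,1) a5@(2,1) a6@(2,1) a7@(3,0) a8@(2,1) | pheromone: 0 0 0 0 / 0 0 0 0 / 0 18 0 0 / 6 0 0 2
t=2: a0@(2,1) a1@(2,1) a2@(2,1) a3@(2,1) a4@(2,1) a5@(2,1) a6@(2,1) a7@(2,1) a8@(2,1) | pheromone: 0 0 0 0 / 0 0 0 0 / 0 35 0 0 / 5 0 0 1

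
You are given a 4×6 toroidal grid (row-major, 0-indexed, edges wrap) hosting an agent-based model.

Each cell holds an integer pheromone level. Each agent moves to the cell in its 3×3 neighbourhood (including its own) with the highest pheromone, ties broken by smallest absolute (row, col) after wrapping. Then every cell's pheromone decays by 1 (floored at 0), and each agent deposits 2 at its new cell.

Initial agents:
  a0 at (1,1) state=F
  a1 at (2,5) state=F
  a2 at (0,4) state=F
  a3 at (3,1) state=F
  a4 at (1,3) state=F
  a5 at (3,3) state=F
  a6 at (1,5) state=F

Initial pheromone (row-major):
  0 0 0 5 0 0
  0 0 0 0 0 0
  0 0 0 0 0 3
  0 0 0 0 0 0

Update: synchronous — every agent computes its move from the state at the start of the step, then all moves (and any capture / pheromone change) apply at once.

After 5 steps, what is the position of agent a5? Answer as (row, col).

t=1: a0@(0,0) a1@(2,5) a2@(0,3) a3@(0,0) a4@(0,3) a5@(0,3) a6@(2,5) | pheromone: 4 0 0 10 0 0 / 0 0 0 0 0 0 / 0 0 0 0 0 6 / 0 0 0 0 0 0
t=2: a0@(0,0) a1@(2,5) a2@(0,3) a3@(0,0) a4@(0,3) a5@(0,3) a6@(2,5) | pheromone: 7 0 0 15 0 0 / 0 0 0 0 0 0 / 0 0 0 0 0 9 / 0 0 0 0 0 0
t=3: a0@(0,0) a1@(2,5) a2@(0,3) a3@(0,0) a4@(0,3) a5@(0,3) a6@(2,5) | pheromone: 10 0 0 20 0 0 / 0 0 0 0 0 0 / 0 0 0 0 0 12 / 0 0 0 0 0 0
t=4: a0@(0,0) a1@(2,5) a2@(0,3) a3@(0,0) a4@(0,3) a5@(0,3) a6@(2,5) | pheromone: 13 0 0 25 0 0 / 0 0 0 0 0 0 / 0 0 0 0 0 15 / 0 0 0 0 0 0
t=5: a0@(0,0) a1@(2,5) a2@(0,3) a3@(0,0) a4@(0,3) a5@(0,3) a6@(2,5) | pheromone: 16 0 0 30 0 0 / 0 0 0 0 0 0 / 0 0 0 0 0 18 / 0 0 0 0 0 0

(0, 3)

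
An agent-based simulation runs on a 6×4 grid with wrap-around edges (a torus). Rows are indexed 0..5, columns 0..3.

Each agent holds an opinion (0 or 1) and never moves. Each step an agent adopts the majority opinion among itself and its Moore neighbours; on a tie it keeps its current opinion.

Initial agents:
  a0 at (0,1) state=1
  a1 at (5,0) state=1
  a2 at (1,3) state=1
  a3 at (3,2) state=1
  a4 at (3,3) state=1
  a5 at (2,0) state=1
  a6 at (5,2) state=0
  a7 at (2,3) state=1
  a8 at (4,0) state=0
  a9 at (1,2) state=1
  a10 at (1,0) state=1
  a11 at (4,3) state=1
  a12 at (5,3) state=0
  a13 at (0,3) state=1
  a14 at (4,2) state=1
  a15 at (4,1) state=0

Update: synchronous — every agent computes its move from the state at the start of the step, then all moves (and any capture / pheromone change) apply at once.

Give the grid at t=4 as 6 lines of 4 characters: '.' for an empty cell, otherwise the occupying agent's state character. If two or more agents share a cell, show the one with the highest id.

.1.1
1.11
1..1
..11
1111
1.11

t=1: a0@(0,1):1 a1@(5,0):1 a2@(1,3):1 a3@(3,2):1 a4@(3,3):1 a5@(2,0):1 a6@(5,2):1 a7@(2,3):1 a8@(4,0):0 a9@(1,2):1 a10@(1,0):1 a11@(4,3):1 a12@(5,3):1 a13@(0,3):1 a14@(4,2):1 a15@(4,1):0
t=2: a0@(0,1):1 a1@(5,0):1 a2@(1,3):1 a3@(3,2):1 a4@(3,3):1 a5@(2,0):1 a6@(5,2):1 a7@(2,3):1 a8@(4,0):1 a9@(1,2):1 a10@(1,0):1 a11@(4,3):1 a12@(5,3):1 a13@(0,3):1 a14@(4,2):1 a15@(4,1):1
t=3: (unchanged — steady state)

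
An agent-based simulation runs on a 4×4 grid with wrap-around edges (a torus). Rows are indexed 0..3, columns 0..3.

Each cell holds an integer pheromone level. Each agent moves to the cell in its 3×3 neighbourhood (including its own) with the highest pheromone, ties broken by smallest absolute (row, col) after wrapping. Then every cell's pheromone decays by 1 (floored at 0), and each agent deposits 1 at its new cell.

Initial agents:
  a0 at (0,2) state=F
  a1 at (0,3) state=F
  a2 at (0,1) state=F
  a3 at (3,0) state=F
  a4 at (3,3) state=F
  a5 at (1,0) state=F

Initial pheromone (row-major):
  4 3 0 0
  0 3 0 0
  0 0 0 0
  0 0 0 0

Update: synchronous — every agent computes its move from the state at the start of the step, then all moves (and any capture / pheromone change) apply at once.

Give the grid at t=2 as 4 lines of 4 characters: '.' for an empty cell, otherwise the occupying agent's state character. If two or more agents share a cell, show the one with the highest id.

F...
....
....
....

t=1: a0@(0,1) a1@(0,0) a2@(0,0) a3@(0,0) a4@(0,0) a5@(0,0) | pheromone: 8 3 0 0 / 0 2 0 0 / 0 0 0 0 / 0 0 0 0
t=2: a0@(0,0) a1@(0,0) a2@(0,0) a3@(0,0) a4@(0,0) a5@(0,0) | pheromone: 13 2 0 0 / 0 1 0 0 / 0 0 0 0 / 0 0 0 0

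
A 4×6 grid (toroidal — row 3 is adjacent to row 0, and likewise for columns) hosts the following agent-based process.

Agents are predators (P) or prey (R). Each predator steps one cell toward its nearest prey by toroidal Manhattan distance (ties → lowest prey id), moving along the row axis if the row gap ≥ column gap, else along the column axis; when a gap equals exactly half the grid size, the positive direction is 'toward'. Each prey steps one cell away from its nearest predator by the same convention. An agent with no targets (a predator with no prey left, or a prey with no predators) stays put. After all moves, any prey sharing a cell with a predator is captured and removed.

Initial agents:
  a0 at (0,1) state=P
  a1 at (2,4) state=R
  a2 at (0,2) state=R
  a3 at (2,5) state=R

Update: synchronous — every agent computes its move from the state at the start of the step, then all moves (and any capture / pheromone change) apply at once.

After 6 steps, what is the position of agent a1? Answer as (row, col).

t=1: a0@(0,2):P a1@(2,3):R a2@(0,3):R a3@(1,5):R
t=2: a0@(0,3):P a1@(1,3):R a2@(0,4):R a3@(1,4):R
t=3: a0@(1,3):P a1@(2,3):R a2@(0,5):R a3@(2,4):R
t=4: a0@(2,3):P a1@(3,3):R a2@(0,0):R a3@(3,4):R
t=5: a0@(3,3):P a1@(0,3):R a2@(0,5):R a3@(0,4):R
t=6: a0@(0,3):P a1@(1,3):R a2@(0,0):R a3@(1,4):R

(1, 3)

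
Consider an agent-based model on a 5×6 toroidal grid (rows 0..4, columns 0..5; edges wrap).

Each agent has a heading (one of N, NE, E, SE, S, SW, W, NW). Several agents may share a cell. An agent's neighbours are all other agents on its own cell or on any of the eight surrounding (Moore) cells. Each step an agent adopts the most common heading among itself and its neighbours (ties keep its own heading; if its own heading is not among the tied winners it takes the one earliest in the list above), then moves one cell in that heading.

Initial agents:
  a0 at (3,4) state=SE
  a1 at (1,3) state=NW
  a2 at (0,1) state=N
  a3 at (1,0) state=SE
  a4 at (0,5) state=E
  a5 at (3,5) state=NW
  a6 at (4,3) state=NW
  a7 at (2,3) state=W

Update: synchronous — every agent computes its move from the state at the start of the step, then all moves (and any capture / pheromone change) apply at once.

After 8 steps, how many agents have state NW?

t=1: a0@(2,3):NW a1@(0,2):NW a2@(4,1):N a3@(2,1):SE a4@(0,0):E a5@(2,4):NW a6@(3,2):NW a7@(2,2):W
t=2: a0@(1,2):NW a1@(4,1):NW a2@(3,0):NW a3@(3,2):SE a4@(0,1):E a5@(1,3):NW a6@(2,1):NW a7@(1,1):NW
t=3: a0@(0,1):NW a1@(3,0):NW a2@(2,5):NW a3@(2,1):NW a4@(4,0):NW a5@(0,2):NW a6@(1,0):NW a7@(0,0):NW
t=4: a0@(4,0):NW a1@(2,5):NW a2@(1,4):NW a3@(1,0):NW a4@(3,5):NW a5@(4,1):NW a6@(0,5):NW a7@(4,5):NW
t=5: a0@(3,5):NW a1@(1,4):NW a2@(0,3):NW a3@(0,5):NW a4@(2,4):NW a5@(3,0):NW a6@(4,4):NW a7@(3,4):NW
t=6: a0@(2,4):NW a1@(0,3):NW a2@(4,2):NW a3@(4,4):NW a4@(1,3):NW a5@(2,5):NW a6@(3,3):NW a7@(2,3):NW
t=7: a0@(1,3):NW a1@(4,2):NW a2@(3,1):NW a3@(3,3):NW a4@(0,2):NW a5@(1,4):NW a6@(2,2):NW a7@(1,2):NW
t=8: a0@(0,2):NW a1@(3,1):NW a2@(2,0):NW a3@(2,2):NW a4@(4,1):NW a5@(0,3):NW a6@(1,1):NW a7@(0,1):NW

8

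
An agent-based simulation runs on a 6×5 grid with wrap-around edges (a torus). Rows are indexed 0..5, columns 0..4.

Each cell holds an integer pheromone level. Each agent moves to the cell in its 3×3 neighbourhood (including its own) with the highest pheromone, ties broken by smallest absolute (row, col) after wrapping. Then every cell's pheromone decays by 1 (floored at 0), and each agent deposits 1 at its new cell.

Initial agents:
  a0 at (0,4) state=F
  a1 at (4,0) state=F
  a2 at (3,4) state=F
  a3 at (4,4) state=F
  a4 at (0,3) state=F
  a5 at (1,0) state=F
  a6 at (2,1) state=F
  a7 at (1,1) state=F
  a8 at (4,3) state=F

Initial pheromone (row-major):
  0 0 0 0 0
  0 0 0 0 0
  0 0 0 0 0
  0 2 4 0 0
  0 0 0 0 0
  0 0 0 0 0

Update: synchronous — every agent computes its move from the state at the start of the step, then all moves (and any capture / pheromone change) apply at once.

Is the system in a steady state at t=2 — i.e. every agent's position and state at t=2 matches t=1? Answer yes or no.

t=1: a0@(0,0) a1@(3,1) a2@(2,0) a3@(3,0) a4@(0,2) a5@(0,0) a6@(3,2) a7@(0,0) a8@(3,2) | pheromone: 3 0 1 0 0 / 0 0 0 0 0 / 1 0 0 0 0 / 1 2 5 0 0 / 0 0 0 0 0 / 0 0 0 0 0
t=2: a0@(0,0) a1@(3,2) a2@(3,1) a3@(3,1) a4@(0,2) a5@(0,0) a6@(3,2) a7@(0,0) a8@(3,2) | pheromone: 5 0 1 0 0 / 0 0 0 0 0 / 0 0 0 0 0 / 0 3 7 0 0 / 0 0 0 0 0 / 0 0 0 0 0

no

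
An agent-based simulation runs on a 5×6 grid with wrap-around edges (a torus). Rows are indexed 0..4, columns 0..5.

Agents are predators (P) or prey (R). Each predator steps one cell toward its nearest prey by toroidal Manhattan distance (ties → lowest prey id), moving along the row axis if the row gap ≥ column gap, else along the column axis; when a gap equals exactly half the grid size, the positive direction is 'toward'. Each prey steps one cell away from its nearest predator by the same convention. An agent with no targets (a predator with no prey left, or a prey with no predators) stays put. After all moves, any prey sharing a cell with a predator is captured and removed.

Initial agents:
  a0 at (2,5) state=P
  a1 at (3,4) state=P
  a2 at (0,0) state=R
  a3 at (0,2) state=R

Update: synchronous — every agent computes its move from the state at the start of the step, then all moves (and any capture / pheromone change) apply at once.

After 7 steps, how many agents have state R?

2

t=1: a0@(1,5):P a1@(4,4):P a2@(4,0):R a3@(1,2):R
t=2: a0@(0,5):P a1@(4,5):P a2@(4,1):R a3@(1,1):R
t=3: a0@(0,0):P a1@(4,0):P a2@(4,2):R a3@(1,2):R
t=4: a0@(0,1):P a1@(4,1):P a2@(4,3):R a3@(1,3):R
t=5: a0@(0,2):P a1@(4,2):P a2@(4,4):R a3@(1,4):R
t=6: a0@(0,3):P a1@(4,3):P a2@(4,5):R a3@(1,5):R
t=7: a0@(0,4):P a1@(4,4):P a2@(4,0):R a3@(1,0):R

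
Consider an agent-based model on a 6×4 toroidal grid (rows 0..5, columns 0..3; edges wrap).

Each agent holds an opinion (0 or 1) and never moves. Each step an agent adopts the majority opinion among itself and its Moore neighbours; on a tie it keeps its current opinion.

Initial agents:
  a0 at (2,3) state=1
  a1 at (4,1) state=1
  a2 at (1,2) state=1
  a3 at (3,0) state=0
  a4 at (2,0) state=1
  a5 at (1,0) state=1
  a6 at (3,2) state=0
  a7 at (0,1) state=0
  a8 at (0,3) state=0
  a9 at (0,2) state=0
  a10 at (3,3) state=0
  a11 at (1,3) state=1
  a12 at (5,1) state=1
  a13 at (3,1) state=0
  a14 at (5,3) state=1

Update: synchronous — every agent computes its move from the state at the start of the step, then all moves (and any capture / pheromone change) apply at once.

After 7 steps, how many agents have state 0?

t=1: a0@(2,3):1 a1@(4,1):0 a2@(1,2):1 a3@(3,0):0 a4@(2,0):1 a5@(1,0):1 a6@(3,2):0 a7@(0,1):1 a8@(0,3):1 a9@(0,2):1 a10@(3,3):0 a11@(1,3):1 a12@(5,1):1 a13@(3,1):0 a14@(5,3):0
t=2: a0@(2,3):1 a1@(4,1):0 a2@(1,2):1 a3@(3,0):0 a4@(2,0):1 a5@(1,0):1 a6@(3,2):0 a7@(0,1):1 a8@(0,3):1 a9@(0,2):1 a10@(3,3):0 a11@(1,3):1 a12@(5,1):1 a13@(3,1):0 a14@(5,3):1
t=3: (unchanged — steady state)

5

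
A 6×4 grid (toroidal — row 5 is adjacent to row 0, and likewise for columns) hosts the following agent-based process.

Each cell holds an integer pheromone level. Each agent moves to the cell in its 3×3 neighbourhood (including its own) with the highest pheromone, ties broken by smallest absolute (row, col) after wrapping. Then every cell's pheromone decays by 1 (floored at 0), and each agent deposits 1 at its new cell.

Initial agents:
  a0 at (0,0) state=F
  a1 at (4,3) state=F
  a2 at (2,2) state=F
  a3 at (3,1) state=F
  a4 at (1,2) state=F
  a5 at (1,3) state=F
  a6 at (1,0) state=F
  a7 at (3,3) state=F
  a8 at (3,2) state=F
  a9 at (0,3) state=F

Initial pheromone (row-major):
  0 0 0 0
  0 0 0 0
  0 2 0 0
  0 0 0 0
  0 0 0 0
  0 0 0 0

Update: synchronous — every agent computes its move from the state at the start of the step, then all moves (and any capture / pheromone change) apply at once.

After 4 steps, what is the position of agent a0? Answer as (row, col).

t=1: a0@(0,0) a1@(3,0) a2@(2,1) a3@(2,1) a4@(2,1) a5@(0,0) a6@(2,1) a7@(2,0) a8@(2,1) a9@(0,0) | pheromone: 3 0 0 0 / 0 0 0 0 / 1 6 0 0 / 1 0 0 0 / 0 0 0 0 / 0 0 0 0
t=2: a0@(0,0) a1@(2,1) a2@(2,1) a3@(2,1) a4@(2,1) a5@(0,0) a6@(2,1) a7@(2,1) a8@(2,1) a9@(0,0) | pheromone: 5 0 0 0 / 0 0 0 0 / 0 12 0 0 / 0 0 0 0 / 0 0 0 0 / 0 0 0 0
t=3: a0@(0,0) a1@(2,1) a2@(2,1) a3@(2,1) a4@(2,1) a5@(0,0) a6@(2,1) a7@(2,1) a8@(2,1) a9@(0,0) | pheromone: 7 0 0 0 / 0 0 0 0 / 0 18 0 0 / 0 0 0 0 / 0 0 0 0 / 0 0 0 0
t=4: a0@(0,0) a1@(2,1) a2@(2,1) a3@(2,1) a4@(2,1) a5@(0,0) a6@(2,1) a7@(2,1) a8@(2,1) a9@(0,0) | pheromone: 9 0 0 0 / 0 0 0 0 / 0 24 0 0 / 0 0 0 0 / 0 0 0 0 / 0 0 0 0

(0, 0)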